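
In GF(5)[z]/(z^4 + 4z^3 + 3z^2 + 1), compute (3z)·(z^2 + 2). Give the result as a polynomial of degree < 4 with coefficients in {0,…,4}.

3z^3 + z

Multiply in GF(5)[z]: (3z)·(z^2 + 2) = 3z^3 + z.
Reduced: 3z^3 + z.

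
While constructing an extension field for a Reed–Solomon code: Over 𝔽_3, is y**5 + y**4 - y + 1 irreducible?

Write h(y) = y**5 + y**4 - y + 1.
Check for roots in 𝔽_3: h(0) = 1; h(1) = 2; h(2) = 2.
No roots, so no linear factors.
Monic irreducibles of degree 2 over GF(3): y**2 + 1, y**2 + y - 1, y**2 - y - 1.
None of them divide h (all give nonzero remainder).
No irreducible factor of degree ≤ 2 exists, so h is irreducible over GF(3).

Yes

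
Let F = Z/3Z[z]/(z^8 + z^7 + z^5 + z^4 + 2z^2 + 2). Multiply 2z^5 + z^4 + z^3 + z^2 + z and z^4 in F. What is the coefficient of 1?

Multiply in Z/3Z[z]: (2z^5 + z^4 + z^3 + z^2 + z)·(z^4) = 2z^9 + z^8 + z^7 + z^6 + z^5.
Reduce using z^8 ≡ 2z^7 + 2z^5 + 2z^4 + z^2 + 1 (mod z^8 + z^7 + z^5 + z^4 + 2z^2 + 2).
Reduced: 2z^7 + 2z^6 + z^4 + 2z^3 + 2z^2 + 2z + 2.

2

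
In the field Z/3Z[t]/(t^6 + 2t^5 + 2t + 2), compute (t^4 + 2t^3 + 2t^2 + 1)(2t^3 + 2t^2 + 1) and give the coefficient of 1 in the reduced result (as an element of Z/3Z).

0

Multiply in Z/3Z[t]: (t^4 + 2t^3 + 2t^2 + 1)·(2t^3 + 2t^2 + 1) = 2t^7 + 2t^5 + 2t^4 + t^3 + t^2 + 1.
Reduce using t^6 ≡ t^5 + t + 1 (mod t^6 + 2t^5 + 2t + 2).
Reduced: t^5 + 2t^4 + t^3 + t.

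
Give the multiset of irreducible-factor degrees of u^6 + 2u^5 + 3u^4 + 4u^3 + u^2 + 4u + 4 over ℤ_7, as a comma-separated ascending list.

1, 1, 1, 3

Write h(u) = u^6 + 2u^5 + 3u^4 + 4u^3 + u^2 + 4u + 4.
Linear factors from roots: (u + 5).
Complete factorization: h(u) = (u + 5)^3·(u^3 + u^2 + 4u + 3).
Factor degrees with multiplicity: 1 + 1 + 1 + 3 = 6.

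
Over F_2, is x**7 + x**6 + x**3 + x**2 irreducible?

No

Write m(x) = x**7 + x**6 + x**3 + x**2.
Check for roots in F_2: m(0) = 0 → root; m(1) = 0 → root.
m(0) = 0, so (x) divides m(x); m is reducible.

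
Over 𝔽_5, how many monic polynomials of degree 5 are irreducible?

624

By the necklace-counting formula, N_5(5) = (1/5) Σ_{d|5} μ(5/d)·5^d.
Divisors of 5: 1, 5; μ(5/d) for each: -1, 1.
Σ = − 5^1 + 5^5 = 3120.
N = 3120/5 = 624.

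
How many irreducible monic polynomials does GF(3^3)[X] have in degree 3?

6552

The number of monic irreducibles of degree 3 over GF(27) is (1/3)·Σ_{d∣3} μ(3/d) 27^d.
Divisors of 3: 1, 3; μ(3/d) for each: -1, 1.
Σ = − 27^1 + 27^3 = 19656.
N = 19656/3 = 6552.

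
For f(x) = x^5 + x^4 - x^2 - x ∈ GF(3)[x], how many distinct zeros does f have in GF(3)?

3

Evaluate at each of the 3 elements of GF(3):
f(0) = 0 → root; f(1) = 0 → root; f(2) = 0 → root.
Roots: {0, 1, 2}.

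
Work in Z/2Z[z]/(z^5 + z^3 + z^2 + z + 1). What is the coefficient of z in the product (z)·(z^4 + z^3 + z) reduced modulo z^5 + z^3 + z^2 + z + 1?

1

Multiply in Z/2Z[z]: (z)·(z^4 + z^3 + z) = z^5 + z^4 + z^2.
Reduce using z^5 ≡ z^3 + z^2 + z + 1 (mod z^5 + z^3 + z^2 + z + 1).
Reduced: z^4 + z^3 + z + 1.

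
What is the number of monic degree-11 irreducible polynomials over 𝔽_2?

Gauss's count: N_{2}(11) = (1/11) Σ_{d|11} μ(11/d)·2^d.
Divisors of 11: 1, 11; μ(11/d) for each: -1, 1.
Σ = − 2^1 + 2^11 = 2046.
N = 2046/11 = 186.

186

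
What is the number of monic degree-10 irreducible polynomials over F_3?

Gauss's count: N_{3}(10) = (1/10) Σ_{d|10} μ(10/d)·3^d.
Divisors of 10: 1, 2, 5, 10; μ(10/d) for each: 1, -1, -1, 1.
Σ = 3^1 − 3^2 − 3^5 + 3^10 = 58800.
N = 58800/10 = 5880.

5880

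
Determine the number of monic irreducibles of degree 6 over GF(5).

2580

By the necklace-counting formula, N_5(6) = (1/6) Σ_{d|6} μ(6/d)·5^d.
Divisors of 6: 1, 2, 3, 6; μ(6/d) for each: 1, -1, -1, 1.
Σ = 5^1 − 5^2 − 5^3 + 5^6 = 15480.
N = 15480/6 = 2580.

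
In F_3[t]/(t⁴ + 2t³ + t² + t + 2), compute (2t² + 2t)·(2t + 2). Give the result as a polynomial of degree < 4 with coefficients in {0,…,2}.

Multiply in F_3[t]: (2t² + 2t)·(2t + 2) = t³ + 2t² + t.
Reduced: t³ + 2t² + t.

t^3 + 2t^2 + t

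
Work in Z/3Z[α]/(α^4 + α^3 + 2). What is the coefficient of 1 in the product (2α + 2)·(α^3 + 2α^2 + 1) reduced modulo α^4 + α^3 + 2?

1

Multiply in Z/3Z[α]: (2α + 2)·(α^3 + 2α^2 + 1) = 2α^4 + α^2 + 2α + 2.
Reduce using α^4 ≡ 2α^3 + 1 (mod α^4 + α^3 + 2).
Reduced: α^3 + α^2 + 2α + 1.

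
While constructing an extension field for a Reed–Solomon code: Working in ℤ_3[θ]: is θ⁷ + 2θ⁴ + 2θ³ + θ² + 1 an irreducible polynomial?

Write g(θ) = θ⁷ + 2θ⁴ + 2θ³ + θ² + 1.
Check for roots in ℤ_3: g(0) = 1; g(1) = 1; g(2) = 1.
No roots, so no linear factors.
Monic irreducibles of degree 2 over GF(3): θ² + 1, θ² + θ + 2, θ² + 2θ + 2.
None of them divide g (all give nonzero remainder).
Degree-3 irreducible divisors: test the 8 monic irreducibles of degree 3 over GF(3).
None of them divide g (all give nonzero remainder).
No irreducible factor of degree ≤ 3 exists, so g is irreducible over GF(3).

Yes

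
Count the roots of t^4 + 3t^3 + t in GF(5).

3

Write P(t) = t^4 + 3t^3 + t.
Evaluate at each of the 5 elements of GF(5):
P(0) = 0 → root; P(1) = 0 → root; P(2) = 2; P(3) = 0 → root; P(4) = 2.
Roots: {0, 1, 3}.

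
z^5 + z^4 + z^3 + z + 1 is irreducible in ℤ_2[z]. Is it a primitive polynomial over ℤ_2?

Yes

Write f(z) = z^5 + z^4 + z^3 + z + 1.
|GF(2^5)^×| = 2^5 − 1 = 31. Prime factorization: 31 = 31.
f is primitive ⇔ z has order 31 in GF(2)[z]/(f), i.e. z^(31/q) ≠ 1 for each prime q | 31.
z^(1) mod f = z.
None equal 1, so z has full order 31; f is primitive.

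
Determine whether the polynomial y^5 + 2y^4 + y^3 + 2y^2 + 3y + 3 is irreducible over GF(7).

No

Write f(y) = y^5 + 2y^4 + y^3 + 2y^2 + 3y + 3.
Check for roots in GF(7): f(0) = 3; f(1) = 5; f(2) = 5; f(3) = 0 → root; f(4) = 2; f(5) = 4; f(6) = 2.
f(3) = 0, so (y − 3) divides f(y); f is reducible.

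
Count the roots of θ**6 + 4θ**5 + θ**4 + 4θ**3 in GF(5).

Write P(θ) = θ**6 + 4θ**5 + θ**4 + 4θ**3.
Evaluate at each of the 5 elements of GF(5):
P(0) = 0 → root; P(1) = 0 → root; P(2) = 0 → root; P(3) = 0 → root; P(4) = 4.
Roots: {0, 1, 2, 3}.

4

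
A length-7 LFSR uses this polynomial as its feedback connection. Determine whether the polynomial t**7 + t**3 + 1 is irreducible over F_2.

Write h(t) = t**7 + t**3 + 1.
Check for roots in F_2: h(0) = 1; h(1) = 1.
No roots, so no linear factors.
Monic irreducibles of degree 2 over GF(2): t**2 + t + 1.
None of them divide h (all give nonzero remainder).
Monic irreducibles of degree 3 over GF(2): t**3 + t + 1, t**3 + t**2 + 1.
None of them divide h (all give nonzero remainder).
No irreducible factor of degree ≤ 3 exists, so h is irreducible over GF(2).

Yes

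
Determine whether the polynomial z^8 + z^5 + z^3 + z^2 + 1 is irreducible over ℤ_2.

Yes

Write m(z) = z^8 + z^5 + z^3 + z^2 + 1.
Check for roots in ℤ_2: m(0) = 1; m(1) = 1.
No roots, so no linear factors.
Monic irreducibles of degree 2 over GF(2): z^2 + z + 1.
None of them divide m (all give nonzero remainder).
Monic irreducibles of degree 3 over GF(2): z^3 + z + 1, z^3 + z^2 + 1.
None of them divide m (all give nonzero remainder).
Monic irreducibles of degree 4 over GF(2): z^4 + z + 1, z^4 + z^3 + 1, z^4 + z^3 + z^2 + z + 1.
None of them divide m (all give nonzero remainder).
No irreducible factor of degree ≤ 4 exists, so m is irreducible over GF(2).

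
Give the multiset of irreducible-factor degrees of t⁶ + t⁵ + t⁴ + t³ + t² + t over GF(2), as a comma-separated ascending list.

1, 1, 2, 2

Write f(t) = t⁶ + t⁵ + t⁴ + t³ + t² + t.
Roots in GF(2): f(0) = 0 → root; f(1) = 0 → root.
Linear factors from roots: (t), (t + 1).
Complete factorization: f(t) = (t)·(t + 1)·(t² + t + 1)^2.
Factor degrees with multiplicity: 1 + 1 + 2 + 2 = 6.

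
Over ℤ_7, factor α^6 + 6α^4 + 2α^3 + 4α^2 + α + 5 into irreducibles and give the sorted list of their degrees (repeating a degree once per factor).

Write g(α) = α^6 + 6α^4 + 2α^3 + 4α^2 + α + 5.
Complete factorization: g(α) = (α^2 + 4)·(α^2 + α + 4)·(α^2 + 6α + 6).
Factor degrees with multiplicity: 2 + 2 + 2 = 6.

2, 2, 2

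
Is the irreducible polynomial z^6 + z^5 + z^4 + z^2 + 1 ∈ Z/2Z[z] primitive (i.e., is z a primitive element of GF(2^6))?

Write f(z) = z^6 + z^5 + z^4 + z^2 + 1.
|GF(2^6)^×| = 2^6 − 1 = 63. Prime factorization: 63 = 3^2·7.
f is primitive ⇔ z has order 63 in GF(2)[z]/(f), i.e. z^(63/q) ≠ 1 for each prime q | 63.
z^(21) mod f = 1
z^(9) mod f = z^3 + 1.
Since z^(21) = 1, the order of z divides 21 < 63; not primitive.

No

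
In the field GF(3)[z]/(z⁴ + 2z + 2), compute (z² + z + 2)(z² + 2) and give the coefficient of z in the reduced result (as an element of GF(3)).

Multiply in GF(3)[z]: (z² + z + 2)·(z² + 2) = z⁴ + z³ + z² + 2z + 1.
Reduce using z⁴ ≡ z + 1 (mod z⁴ + 2z + 2).
Reduced: z³ + z² + 2.

0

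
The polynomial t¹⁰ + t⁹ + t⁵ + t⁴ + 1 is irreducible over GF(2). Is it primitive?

No

Write f(t) = t¹⁰ + t⁹ + t⁵ + t⁴ + 1.
|GF(2^10)^×| = 2^10 − 1 = 1023. Prime factorization: 1023 = 3·11·31.
f is primitive ⇔ t has order 1023 in GF(2)[t]/(f), i.e. t^(1023/q) ≠ 1 for each prime q | 1023.
t^(341) mod f = 1
t^(93) mod f = t⁷ + t⁵ + t⁴ + t² + 1.
t^(33) mod f = t⁷ + t⁶ + t⁵ + t⁴ + t + 1.
Since t^(341) = 1, the order of t divides 341 < 1023; not primitive.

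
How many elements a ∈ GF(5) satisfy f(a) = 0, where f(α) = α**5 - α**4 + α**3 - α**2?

Evaluate at each of the 5 elements of GF(5):
f(0) = 0 → root; f(1) = 0 → root; f(2) = 0 → root; f(3) = 0 → root; f(4) = 1.
Roots: {0, 1, 2, 3}.

4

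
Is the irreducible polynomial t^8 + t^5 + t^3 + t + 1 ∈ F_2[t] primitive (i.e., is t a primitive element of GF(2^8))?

Write f(t) = t^8 + t^5 + t^3 + t + 1.
|GF(2^8)^×| = 2^8 − 1 = 255. Prime factorization: 255 = 3·5·17.
f is primitive ⇔ t has order 255 in GF(2)[t]/(f), i.e. t^(255/q) ≠ 1 for each prime q | 255.
t^(85) mod f = t^7 + t^6 + t^5 + t^3 + t + 1.
t^(51) mod f = t^4 + t + 1.
t^(15) mod f = t^7 + t^6 + t^5 + 1.
None equal 1, so t has full order 255; f is primitive.

Yes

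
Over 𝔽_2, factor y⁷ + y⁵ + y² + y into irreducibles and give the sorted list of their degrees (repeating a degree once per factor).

1, 1, 2, 3

Write g(y) = y⁷ + y⁵ + y² + y.
Roots in 𝔽_2: g(0) = 0 → root; g(1) = 0 → root.
Linear factors from roots: (y), (y + 1).
Complete factorization: g(y) = (y)·(y + 1)·(y² + y + 1)·(y³ + y + 1).
Factor degrees with multiplicity: 1 + 1 + 2 + 3 = 7.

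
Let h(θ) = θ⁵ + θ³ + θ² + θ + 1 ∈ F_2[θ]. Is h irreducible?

Yes

Check for roots in F_2: h(0) = 1; h(1) = 1.
No roots, so no linear factors.
Monic irreducibles of degree 2 over GF(2): θ² + θ + 1.
None of them divide h (all give nonzero remainder).
No irreducible factor of degree ≤ 2 exists, so h is irreducible over GF(2).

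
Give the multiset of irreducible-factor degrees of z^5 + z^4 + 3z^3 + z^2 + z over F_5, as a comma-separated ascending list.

Write f(z) = z^5 + z^4 + 3z^3 + z^2 + z.
Roots in F_5: f(0) = 0 → root; f(1) = 2; f(2) = 3; f(3) = 2; f(4) = 2.
Linear factors from roots: (z).
Complete factorization: f(z) = (z)·(z^2 + 2z + 3)·(z^2 + 4z + 2).
Factor degrees with multiplicity: 1 + 2 + 2 = 5.

1, 2, 2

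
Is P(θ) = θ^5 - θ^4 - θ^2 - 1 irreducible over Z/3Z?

Check for roots in Z/3Z: P(0) = 2; P(1) = 1; P(2) = 2.
No roots, so no linear factors.
Monic irreducibles of degree 2 over GF(3): θ^2 + 1, θ^2 + θ - 1, θ^2 - θ - 1.
None of them divide P (all give nonzero remainder).
No irreducible factor of degree ≤ 2 exists, so P is irreducible over GF(3).

Yes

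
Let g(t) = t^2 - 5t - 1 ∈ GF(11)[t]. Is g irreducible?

Yes

Check each element of GF(11) for a root: g(0)=10, g(1)=6, g(2)=4, g(3)=4, g(4)=6, g(5)=10, g(6)=5, g(7)=2, g(8)=1, g(9)=2, g(10)=5.
No roots. A degree-2 polynomial over a field with no linear factor is irreducible.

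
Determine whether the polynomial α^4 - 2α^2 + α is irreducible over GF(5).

Write f(α) = α^4 - 2α^2 + α.
Check for roots in GF(5): f(0) = 0 → root; f(1) = 0 → root; f(2) = 0 → root; f(3) = 1; f(4) = 3.
f(0) = 0, so (α) divides f(α); f is reducible.

No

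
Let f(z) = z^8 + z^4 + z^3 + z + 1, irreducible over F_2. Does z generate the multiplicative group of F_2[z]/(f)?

|GF(2^8)^×| = 2^8 − 1 = 255. Prime factorization: 255 = 3·5·17.
f is primitive ⇔ z has order 255 in GF(2)[z]/(f), i.e. z^(255/q) ≠ 1 for each prime q | 255.
z^(85) mod f = z^7 + z^5 + z^4 + z^3 + z^2 + 1.
z^(51) mod f = 1
z^(15) mod f = z^5 + z^3 + z^2 + z + 1.
Since z^(51) = 1, the order of z divides 51 < 255; not primitive.

No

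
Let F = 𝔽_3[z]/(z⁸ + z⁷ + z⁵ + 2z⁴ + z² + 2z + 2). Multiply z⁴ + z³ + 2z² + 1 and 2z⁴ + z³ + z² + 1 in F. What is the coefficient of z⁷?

Multiply in 𝔽_3[z]: (z⁴ + z³ + 2z² + 1)·(2z⁴ + z³ + z² + 1) = 2z⁸ + 2z⁴ + 2z³ + 1.
Reduce using z⁸ ≡ 2z⁷ + 2z⁵ + z⁴ + 2z² + z + 1 (mod z⁸ + z⁷ + z⁵ + 2z⁴ + z² + 2z + 2).
Reduced: z⁷ + z⁵ + z⁴ + 2z³ + z² + 2z.

1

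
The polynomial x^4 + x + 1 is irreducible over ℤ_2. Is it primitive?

Yes

Write f(x) = x^4 + x + 1.
|GF(2^4)^×| = 2^4 − 1 = 15. Prime factorization: 15 = 3·5.
f is primitive ⇔ x has order 15 in GF(2)[x]/(f), i.e. x^(15/q) ≠ 1 for each prime q | 15.
x^(5) mod f = x^2 + x.
x^(3) mod f = x^3.
None equal 1, so x has full order 15; f is primitive.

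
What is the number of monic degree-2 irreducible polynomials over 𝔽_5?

By the necklace-counting formula, N_5(2) = (1/2) Σ_{d|2} μ(2/d)·5^d.
Divisors of 2: 1, 2; μ(2/d) for each: -1, 1.
Σ = − 5^1 + 5^2 = 20.
N = 20/2 = 10.

10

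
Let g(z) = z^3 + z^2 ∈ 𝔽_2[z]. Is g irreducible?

No

Check for roots in 𝔽_2: g(0) = 0 → root; g(1) = 0 → root.
g(0) = 0, so (z) divides g(z); g is reducible.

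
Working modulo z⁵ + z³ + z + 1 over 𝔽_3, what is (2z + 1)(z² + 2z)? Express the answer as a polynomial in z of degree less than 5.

Multiply in 𝔽_3[z]: (2z + 1)·(z² + 2z) = 2z³ + 2z² + 2z.
Reduced: 2z³ + 2z² + 2z.

2z^3 + 2z^2 + 2z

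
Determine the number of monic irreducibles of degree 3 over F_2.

By the necklace-counting formula, N_2(3) = (1/3) Σ_{d|3} μ(3/d)·2^d.
Divisors of 3: 1, 3; μ(3/d) for each: -1, 1.
Σ = − 2^1 + 2^3 = 6.
N = 6/3 = 2.

2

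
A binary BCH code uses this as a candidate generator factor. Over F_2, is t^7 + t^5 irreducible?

Write g(t) = t^7 + t^5.
Check for roots in F_2: g(0) = 0 → root; g(1) = 0 → root.
g(0) = 0, so (t) divides g(t); g is reducible.

No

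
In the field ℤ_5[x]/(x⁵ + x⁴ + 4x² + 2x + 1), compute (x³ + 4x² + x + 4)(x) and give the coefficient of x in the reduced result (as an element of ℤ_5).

4

Multiply in ℤ_5[x]: (x³ + 4x² + x + 4)·(x) = x⁴ + 4x³ + x² + 4x.
Reduced: x⁴ + 4x³ + x² + 4x.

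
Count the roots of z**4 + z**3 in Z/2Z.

2

Write P(z) = z**4 + z**3.
Evaluate at each of the 2 elements of Z/2Z:
P(0) = 0 → root; P(1) = 0 → root.
Roots: {0, 1}.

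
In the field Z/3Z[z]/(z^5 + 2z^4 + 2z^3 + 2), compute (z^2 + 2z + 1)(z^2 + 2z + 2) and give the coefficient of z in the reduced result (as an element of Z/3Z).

Multiply in Z/3Z[z]: (z^2 + 2z + 1)·(z^2 + 2z + 2) = z^4 + z^3 + z^2 + 2.
Reduced: z^4 + z^3 + z^2 + 2.

0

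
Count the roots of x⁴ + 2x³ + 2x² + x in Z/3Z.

Write f(x) = x⁴ + 2x³ + 2x² + x.
Evaluate at each of the 3 elements of Z/3Z:
f(0) = 0 → root; f(1) = 0 → root; f(2) = 0 → root.
Roots: {0, 1, 2}.

3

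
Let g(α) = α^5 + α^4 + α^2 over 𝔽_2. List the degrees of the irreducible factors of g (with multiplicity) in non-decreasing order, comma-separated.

Roots in 𝔽_2: g(0) = 0 → root; g(1) = 1.
Linear factors from roots: (α).
Complete factorization: g(α) = (α)^2·(α^3 + α^2 + 1).
Factor degrees with multiplicity: 1 + 1 + 3 = 5.

1, 1, 3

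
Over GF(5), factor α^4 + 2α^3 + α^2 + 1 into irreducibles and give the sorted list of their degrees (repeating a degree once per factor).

1, 1, 2

Write h(α) = α^4 + 2α^3 + α^2 + 1.
Roots in GF(5): h(0) = 1; h(1) = 0 → root; h(2) = 2; h(3) = 0 → root; h(4) = 1.
Linear factors from roots: (α + 4), (α + 2).
Complete factorization: h(α) = (α + 2)·(α + 4)·(α^2 + α + 2).
Factor degrees with multiplicity: 1 + 1 + 2 = 4.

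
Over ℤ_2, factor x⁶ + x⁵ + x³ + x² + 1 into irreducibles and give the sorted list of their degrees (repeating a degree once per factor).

6

Write h(x) = x⁶ + x⁵ + x³ + x² + 1.
Roots in ℤ_2: h(0) = 1; h(1) = 1.
Complete factorization: h(x) = (x⁶ + x⁵ + x³ + x² + 1).
Factor degrees with multiplicity: 6 = 6.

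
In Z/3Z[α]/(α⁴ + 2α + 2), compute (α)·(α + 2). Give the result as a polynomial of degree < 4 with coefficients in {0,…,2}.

α^2 + 2α

Multiply in Z/3Z[α]: (α)·(α + 2) = α² + 2α.
Reduced: α² + 2α.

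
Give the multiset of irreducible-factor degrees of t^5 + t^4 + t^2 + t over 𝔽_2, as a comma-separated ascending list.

Write f(t) = t^5 + t^4 + t^2 + t.
Roots in 𝔽_2: f(0) = 0 → root; f(1) = 0 → root.
Linear factors from roots: (t), (t + 1).
Complete factorization: f(t) = (t)·(t + 1)^2·(t^2 + t + 1).
Factor degrees with multiplicity: 1 + 1 + 1 + 2 = 5.

1, 1, 1, 2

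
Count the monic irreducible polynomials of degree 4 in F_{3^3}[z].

Gauss's count: N_{27}(4) = (1/4) Σ_{d|4} μ(4/d)·27^d.
Divisors of 4: 1, 2, 4; μ(4/d) for each: 0, -1, 1.
Σ = − 27^2 + 27^4 = 530712.
N = 530712/4 = 132678.

132678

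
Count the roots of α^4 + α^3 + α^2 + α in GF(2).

2

Write g(α) = α^4 + α^3 + α^2 + α.
Evaluate at each of the 2 elements of GF(2):
g(0) = 0 → root; g(1) = 0 → root.
Roots: {0, 1}.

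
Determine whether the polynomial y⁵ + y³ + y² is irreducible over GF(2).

No

Write P(y) = y⁵ + y³ + y².
Check for roots in GF(2): P(0) = 0 → root; P(1) = 1.
P(0) = 0, so (y) divides P(y); P is reducible.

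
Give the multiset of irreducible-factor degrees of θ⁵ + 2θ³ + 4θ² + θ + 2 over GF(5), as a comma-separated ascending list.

Write f(θ) = θ⁵ + 2θ³ + 4θ² + θ + 2.
Roots in GF(5): f(0) = 2; f(1) = 0 → root; f(2) = 3; f(3) = 3; f(4) = 2.
Linear factors from roots: (θ + 4).
Complete factorization: f(θ) = (θ + 4)^3·(θ² + 3θ + 3).
Factor degrees with multiplicity: 1 + 1 + 1 + 2 = 5.

1, 1, 1, 2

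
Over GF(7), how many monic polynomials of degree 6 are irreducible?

19544

Gauss's count: N_{7}(6) = (1/6) Σ_{d|6} μ(6/d)·7^d.
Divisors of 6: 1, 2, 3, 6; μ(6/d) for each: 1, -1, -1, 1.
Σ = 7^1 − 7^2 − 7^3 + 7^6 = 117264.
N = 117264/6 = 19544.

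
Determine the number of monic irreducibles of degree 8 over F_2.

By the necklace-counting formula, N_2(8) = (1/8) Σ_{d|8} μ(8/d)·2^d.
Divisors of 8: 1, 2, 4, 8; μ(8/d) for each: 0, 0, -1, 1.
Σ = − 2^4 + 2^8 = 240.
N = 240/8 = 30.

30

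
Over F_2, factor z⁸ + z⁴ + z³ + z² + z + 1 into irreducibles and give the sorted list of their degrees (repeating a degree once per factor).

Write g(z) = z⁸ + z⁴ + z³ + z² + z + 1.
Roots in F_2: g(0) = 1; g(1) = 0 → root.
Linear factors from roots: (z + 1).
Complete factorization: g(z) = (z + 1)^3·(z² + z + 1)·(z³ + z + 1).
Factor degrees with multiplicity: 1 + 1 + 1 + 2 + 3 = 8.

1, 1, 1, 2, 3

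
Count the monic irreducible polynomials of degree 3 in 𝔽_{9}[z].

The number of monic irreducibles of degree 3 over GF(9) is (1/3)·Σ_{d∣3} μ(3/d) 9^d.
Divisors of 3: 1, 3; μ(3/d) for each: -1, 1.
Σ = − 9^1 + 9^3 = 720.
N = 720/3 = 240.

240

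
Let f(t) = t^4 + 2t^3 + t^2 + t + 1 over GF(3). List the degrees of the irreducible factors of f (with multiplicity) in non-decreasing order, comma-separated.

Roots in GF(3): f(0) = 1; f(1) = 0 → root; f(2) = 0 → root.
Linear factors from roots: (t + 2), (t + 1).
Complete factorization: f(t) = (t + 1)·(t + 2)·(t^2 + 2t + 2).
Factor degrees with multiplicity: 1 + 1 + 2 = 4.

1, 1, 2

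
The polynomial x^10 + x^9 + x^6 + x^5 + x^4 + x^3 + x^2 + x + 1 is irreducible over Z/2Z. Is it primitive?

Yes

Write f(x) = x^10 + x^9 + x^6 + x^5 + x^4 + x^3 + x^2 + x + 1.
|GF(2^10)^×| = 2^10 − 1 = 1023. Prime factorization: 1023 = 3·11·31.
f is primitive ⇔ x has order 1023 in GF(2)[x]/(f), i.e. x^(1023/q) ≠ 1 for each prime q | 1023.
x^(341) mod f = x^9 + x^8 + x^7 + x^5 + x^4 + x^3 + x + 1.
x^(93) mod f = x^9 + x^8 + x^6 + x^4 + x^2 + 1.
x^(33) mod f = x^9 + x^8 + x^6 + x^5 + x^3 + x.
None equal 1, so x has full order 1023; f is primitive.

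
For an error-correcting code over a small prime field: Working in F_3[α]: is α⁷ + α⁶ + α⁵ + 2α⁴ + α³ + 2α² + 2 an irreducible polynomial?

Yes

Write g(α) = α⁷ + α⁶ + α⁵ + 2α⁴ + α³ + 2α² + 2.
Check for roots in F_3: g(0) = 2; g(1) = 1; g(2) = 1.
No roots, so no linear factors.
Monic irreducibles of degree 2 over GF(3): α² + 1, α² + α + 2, α² + 2α + 2.
None of them divide g (all give nonzero remainder).
Degree-3 irreducible divisors: test the 8 monic irreducibles of degree 3 over GF(3).
None of them divide g (all give nonzero remainder).
No irreducible factor of degree ≤ 3 exists, so g is irreducible over GF(3).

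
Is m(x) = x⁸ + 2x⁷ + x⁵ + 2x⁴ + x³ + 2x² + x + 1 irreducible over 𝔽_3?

Check for roots in 𝔽_3: m(0) = 1; m(1) = 2; m(2) = 1.
No roots, so no linear factors.
Monic irreducibles of degree 2 over GF(3): x² + 1, x² + x + 2, x² + 2x + 2.
None of them divide m (all give nonzero remainder).
Degree-3 irreducible divisors: test the 8 monic irreducibles of degree 3 over GF(3).
None of them divide m (all give nonzero remainder).
Degree-4 irreducible divisors: test the 18 monic irreducibles of degree 4 over GF(3).
None of them divide m (all give nonzero remainder).
No irreducible factor of degree ≤ 4 exists, so m is irreducible over GF(3).

Yes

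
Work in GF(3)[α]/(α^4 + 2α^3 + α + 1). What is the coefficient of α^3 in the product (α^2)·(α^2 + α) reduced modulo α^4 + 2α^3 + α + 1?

Multiply in GF(3)[α]: (α^2)·(α^2 + α) = α^4 + α^3.
Reduce using α^4 ≡ α^3 + 2α + 2 (mod α^4 + 2α^3 + α + 1).
Reduced: 2α^3 + 2α + 2.

2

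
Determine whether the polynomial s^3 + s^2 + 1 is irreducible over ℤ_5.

Write f(s) = s^3 + s^2 + 1.
Check for roots in ℤ_5: f(0) = 1; f(1) = 3; f(2) = 3; f(3) = 2; f(4) = 1.
No roots. A degree-3 polynomial over a field with no linear factor is irreducible.

Yes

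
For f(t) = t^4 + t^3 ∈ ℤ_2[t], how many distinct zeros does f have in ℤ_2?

Evaluate at each of the 2 elements of ℤ_2:
f(0) = 0 → root; f(1) = 0 → root.
Roots: {0, 1}.

2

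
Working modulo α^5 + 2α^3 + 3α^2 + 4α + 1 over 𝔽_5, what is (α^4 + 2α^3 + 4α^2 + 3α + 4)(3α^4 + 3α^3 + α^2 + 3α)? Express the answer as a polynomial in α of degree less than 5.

Multiply in 𝔽_5[α]: (α^4 + 2α^3 + 4α^2 + 3α + 4)·(3α^4 + 3α^3 + α^2 + 3α) = 3α^8 + 4α^7 + 4α^6 + α^5 + α^4 + 2α^3 + 3α^2 + 2α.
Reduce using α^5 ≡ 3α^3 + 2α^2 + α + 4 (mod α^5 + 2α^3 + 3α^2 + 4α + 1).
Reduced: α^4 + α^3 + 3α + 1.

α^4 + α^3 + 3α + 1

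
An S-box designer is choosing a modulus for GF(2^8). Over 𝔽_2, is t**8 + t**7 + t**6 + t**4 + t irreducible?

Write f(t) = t**8 + t**7 + t**6 + t**4 + t.
Check for roots in 𝔽_2: f(0) = 0 → root; f(1) = 1.
f(0) = 0, so (t) divides f(t); f is reducible.

No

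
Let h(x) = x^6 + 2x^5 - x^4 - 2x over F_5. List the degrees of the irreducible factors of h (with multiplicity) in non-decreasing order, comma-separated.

Roots in F_5: h(0) = 0 → root; h(1) = 0 → root; h(2) = 3; h(3) = 3; h(4) = 0 → root.
Linear factors from roots: (x), (x - 1), (x + 1).
Complete factorization: h(x) = (x)·(x + 1)·(x - 1)^2·(x^2 - 2x - 2).
Factor degrees with multiplicity: 1 + 1 + 1 + 1 + 2 = 6.

1, 1, 1, 1, 2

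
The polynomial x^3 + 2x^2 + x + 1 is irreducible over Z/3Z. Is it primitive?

Write f(x) = x^3 + 2x^2 + x + 1.
|GF(3^3)^×| = 3^3 − 1 = 26. Prime factorization: 26 = 2·13.
f is primitive ⇔ x has order 26 in GF(3)[x]/(f), i.e. x^(26/q) ≠ 1 for each prime q | 26.
x^(13) mod f = 2.
x^(2) mod f = x^2.
None equal 1, so x has full order 26; f is primitive.

Yes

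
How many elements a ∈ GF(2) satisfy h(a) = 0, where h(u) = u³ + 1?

Evaluate at each of the 2 elements of GF(2):
h(0) = 1; h(1) = 0 → root.
Roots: {1}.

1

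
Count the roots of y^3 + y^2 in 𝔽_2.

Write f(y) = y^3 + y^2.
Evaluate at each of the 2 elements of 𝔽_2:
f(0) = 0 → root; f(1) = 0 → root.
Roots: {0, 1}.

2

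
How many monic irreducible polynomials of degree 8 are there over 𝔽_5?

48750

x^(5^8) − x is the product of all monic irreducibles of degree dividing 8; Möbius inversion gives N = (1/8) Σ μ(8/d)·5^d.
Divisors of 8: 1, 2, 4, 8; μ(8/d) for each: 0, 0, -1, 1.
Σ = − 5^4 + 5^8 = 390000.
N = 390000/8 = 48750.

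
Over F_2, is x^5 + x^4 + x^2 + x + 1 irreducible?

Yes

Write g(x) = x^5 + x^4 + x^2 + x + 1.
Check for roots in F_2: g(0) = 1; g(1) = 1.
No roots, so no linear factors.
Monic irreducibles of degree 2 over GF(2): x^2 + x + 1.
None of them divide g (all give nonzero remainder).
No irreducible factor of degree ≤ 2 exists, so g is irreducible over GF(2).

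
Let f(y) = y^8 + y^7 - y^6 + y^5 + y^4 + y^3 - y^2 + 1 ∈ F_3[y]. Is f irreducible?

Check for roots in F_3: f(0) = 1; f(1) = 1; f(2) = 1.
No roots, so no linear factors.
Monic irreducibles of degree 2 over GF(3): y^2 + 1, y^2 + y - 1, y^2 - y - 1.
None of them divide f (all give nonzero remainder).
Degree-3 irreducible divisors: test the 8 monic irreducibles of degree 3 over GF(3).
None of them divide f (all give nonzero remainder).
Degree-4 irreducible divisors: test the 18 monic irreducibles of degree 4 over GF(3).
None of them divide f (all give nonzero remainder).
No irreducible factor of degree ≤ 4 exists, so f is irreducible over GF(3).

Yes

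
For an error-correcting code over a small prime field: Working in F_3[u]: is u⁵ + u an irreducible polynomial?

Write f(u) = u⁵ + u.
Check for roots in F_3: f(0) = 0 → root; f(1) = 2; f(2) = 1.
f(0) = 0, so (u) divides f(u); f is reducible.

No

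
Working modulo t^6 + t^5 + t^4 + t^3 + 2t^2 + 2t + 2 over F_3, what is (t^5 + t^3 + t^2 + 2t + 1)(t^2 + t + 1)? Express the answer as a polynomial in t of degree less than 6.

t^5 + t^4 + 2t^3 + 2t^2 + t + 1

Multiply in F_3[t]: (t^5 + t^3 + t^2 + 2t + 1)·(t^2 + t + 1) = t^7 + t^6 + 2t^5 + 2t^4 + t^3 + t^2 + 1.
Reduce using t^6 ≡ 2t^5 + 2t^4 + 2t^3 + t^2 + t + 1 (mod t^6 + t^5 + t^4 + t^3 + 2t^2 + 2t + 2).
Reduced: t^5 + t^4 + 2t^3 + 2t^2 + t + 1.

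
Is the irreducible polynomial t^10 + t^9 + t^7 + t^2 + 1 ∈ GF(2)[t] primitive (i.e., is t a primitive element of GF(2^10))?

Write f(t) = t^10 + t^9 + t^7 + t^2 + 1.
|GF(2^10)^×| = 2^10 − 1 = 1023. Prime factorization: 1023 = 3·11·31.
f is primitive ⇔ t has order 1023 in GF(2)[t]/(f), i.e. t^(1023/q) ≠ 1 for each prime q | 1023.
t^(341) mod f = t^8 + t^5.
t^(93) mod f = 1
t^(33) mod f = t^9 + 1.
Since t^(93) = 1, the order of t divides 93 < 1023; not primitive.

No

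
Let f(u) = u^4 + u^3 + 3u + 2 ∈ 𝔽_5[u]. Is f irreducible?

Yes

Check for roots in 𝔽_5: f(0) = 2; f(1) = 2; f(2) = 2; f(3) = 4; f(4) = 4.
No roots, so no linear factors.
Degree-2 irreducible divisors: test the 10 monic irreducibles of degree 2 over GF(5).
None of them divide f (all give nonzero remainder).
No irreducible factor of degree ≤ 2 exists, so f is irreducible over GF(5).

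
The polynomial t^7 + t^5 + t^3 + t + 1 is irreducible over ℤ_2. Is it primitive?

Write f(t) = t^7 + t^5 + t^3 + t + 1.
|GF(2^7)^×| = 2^7 − 1 = 127. Prime factorization: 127 = 127.
f is primitive ⇔ t has order 127 in GF(2)[t]/(f), i.e. t^(127/q) ≠ 1 for each prime q | 127.
t^(1) mod f = t.
None equal 1, so t has full order 127; f is primitive.

Yes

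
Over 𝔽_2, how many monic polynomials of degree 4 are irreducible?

The number of monic irreducibles of degree 4 over GF(2) is (1/4)·Σ_{d∣4} μ(4/d) 2^d.
Divisors of 4: 1, 2, 4; μ(4/d) for each: 0, -1, 1.
Σ = − 2^2 + 2^4 = 12.
N = 12/4 = 3.

3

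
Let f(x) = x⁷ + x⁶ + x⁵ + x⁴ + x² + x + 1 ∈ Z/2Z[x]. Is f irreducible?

Check for roots in Z/2Z: f(0) = 1; f(1) = 1.
No roots, so no linear factors.
Monic irreducibles of degree 2 over GF(2): x² + x + 1.
None of them divide f (all give nonzero remainder).
Monic irreducibles of degree 3 over GF(2): x³ + x + 1, x³ + x² + 1.
None of them divide f (all give nonzero remainder).
No irreducible factor of degree ≤ 3 exists, so f is irreducible over GF(2).

Yes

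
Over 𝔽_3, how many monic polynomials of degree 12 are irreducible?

44220

x^(3^12) − x is the product of all monic irreducibles of degree dividing 12; Möbius inversion gives N = (1/12) Σ μ(12/d)·3^d.
Divisors of 12: 1, 2, 3, 4, 6, 12; μ(12/d) for each: 0, 1, 0, -1, -1, 1.
Σ = 3^2 − 3^4 − 3^6 + 3^12 = 530640.
N = 530640/12 = 44220.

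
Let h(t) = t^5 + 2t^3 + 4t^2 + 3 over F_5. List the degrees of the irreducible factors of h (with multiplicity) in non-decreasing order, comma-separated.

Roots in F_5: h(0) = 3; h(1) = 0 → root; h(2) = 2; h(3) = 1; h(4) = 4.
Linear factors from roots: (t + 4).
Complete factorization: h(t) = (t + 4)·(t^2 + 2)·(t^2 + t + 1).
Factor degrees with multiplicity: 1 + 2 + 2 = 5.

1, 2, 2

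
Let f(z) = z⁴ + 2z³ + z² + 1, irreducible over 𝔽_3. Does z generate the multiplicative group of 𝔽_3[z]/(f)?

No

|GF(3^4)^×| = 3^4 − 1 = 80. Prime factorization: 80 = 2^4·5.
f is primitive ⇔ z has order 80 in GF(3)[z]/(f), i.e. z^(80/q) ≠ 1 for each prime q | 80.
z^(40) mod f = 1
z^(16) mod f = z³ + z² + 2z.
Since z^(40) = 1, the order of z divides 40 < 80; not primitive.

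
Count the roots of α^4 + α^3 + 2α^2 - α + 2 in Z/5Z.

Write P(α) = α^4 + α^3 + 2α^2 - α + 2.
Evaluate at each of the 5 elements of Z/5Z:
P(0) = 2; P(1) = 0 → root; P(2) = 2; P(3) = 0 → root; P(4) = 0 → root.
Roots: {1, 3, 4}.

3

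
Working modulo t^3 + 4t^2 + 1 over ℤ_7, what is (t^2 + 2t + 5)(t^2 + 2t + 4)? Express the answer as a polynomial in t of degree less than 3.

6t^2 + 3t + 6

Multiply in ℤ_7[t]: (t^2 + 2t + 5)·(t^2 + 2t + 4) = t^4 + 4t^3 + 6t^2 + 4t + 6.
Reduce using t^3 ≡ 3t^2 + 6 (mod t^3 + 4t^2 + 1).
Reduced: 6t^2 + 3t + 6.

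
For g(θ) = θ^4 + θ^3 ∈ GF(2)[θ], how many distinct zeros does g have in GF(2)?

Evaluate at each of the 2 elements of GF(2):
g(0) = 0 → root; g(1) = 0 → root.
Roots: {0, 1}.

2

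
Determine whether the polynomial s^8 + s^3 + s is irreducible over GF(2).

Write g(s) = s^8 + s^3 + s.
Check for roots in GF(2): g(0) = 0 → root; g(1) = 1.
g(0) = 0, so (s) divides g(s); g is reducible.

No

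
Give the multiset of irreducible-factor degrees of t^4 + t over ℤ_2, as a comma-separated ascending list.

Write f(t) = t^4 + t.
Roots in ℤ_2: f(0) = 0 → root; f(1) = 0 → root.
Linear factors from roots: (t), (t + 1).
Complete factorization: f(t) = (t)·(t + 1)·(t^2 + t + 1).
Factor degrees with multiplicity: 1 + 1 + 2 = 4.

1, 1, 2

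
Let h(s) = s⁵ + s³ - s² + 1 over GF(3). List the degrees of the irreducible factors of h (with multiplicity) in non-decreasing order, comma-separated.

Roots in GF(3): h(0) = 1; h(1) = 2; h(2) = 1.
Complete factorization: h(s) = (s⁵ + s³ - s² + 1).
Factor degrees with multiplicity: 5 = 5.

5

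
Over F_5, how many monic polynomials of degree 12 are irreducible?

Gauss's count: N_{5}(12) = (1/12) Σ_{d|12} μ(12/d)·5^d.
Divisors of 12: 1, 2, 3, 4, 6, 12; μ(12/d) for each: 0, 1, 0, -1, -1, 1.
Σ = 5^2 − 5^4 − 5^6 + 5^12 = 244124400.
N = 244124400/12 = 20343700.

20343700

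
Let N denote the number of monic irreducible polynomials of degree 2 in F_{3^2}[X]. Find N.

36

Gauss's count: N_{9}(2) = (1/2) Σ_{d|2} μ(2/d)·9^d.
Divisors of 2: 1, 2; μ(2/d) for each: -1, 1.
Σ = − 9^1 + 9^2 = 72.
N = 72/2 = 36.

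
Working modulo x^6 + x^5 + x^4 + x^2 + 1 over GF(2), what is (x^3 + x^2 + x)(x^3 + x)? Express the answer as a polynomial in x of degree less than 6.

x^4 + x^3 + 1

Multiply in GF(2)[x]: (x^3 + x^2 + x)·(x^3 + x) = x^6 + x^5 + x^3 + x^2.
Reduce using x^6 ≡ x^5 + x^4 + x^2 + 1 (mod x^6 + x^5 + x^4 + x^2 + 1).
Reduced: x^4 + x^3 + 1.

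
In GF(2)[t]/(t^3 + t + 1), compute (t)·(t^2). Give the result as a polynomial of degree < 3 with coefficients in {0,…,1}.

t + 1

Multiply in GF(2)[t]: (t)·(t^2) = t^3.
Reduce using t^3 ≡ t + 1 (mod t^3 + t + 1).
Reduced: t + 1.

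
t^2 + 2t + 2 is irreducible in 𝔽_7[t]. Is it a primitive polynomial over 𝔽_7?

Write f(t) = t^2 + 2t + 2.
|GF(7^2)^×| = 7^2 − 1 = 48. Prime factorization: 48 = 2^4·3.
f is primitive ⇔ t has order 48 in GF(7)[t]/(f), i.e. t^(48/q) ≠ 1 for each prime q | 48.
t^(24) mod f = 1
t^(16) mod f = 4.
Since t^(24) = 1, the order of t divides 24 < 48; not primitive.

No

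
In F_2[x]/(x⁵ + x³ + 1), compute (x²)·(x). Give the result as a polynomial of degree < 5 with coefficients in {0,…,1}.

x^3

Multiply in F_2[x]: (x²)·(x) = x³.
Reduced: x³.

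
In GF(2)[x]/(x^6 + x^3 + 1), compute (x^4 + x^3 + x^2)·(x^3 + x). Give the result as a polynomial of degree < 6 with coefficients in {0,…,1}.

x + 1

Multiply in GF(2)[x]: (x^4 + x^3 + x^2)·(x^3 + x) = x^7 + x^6 + x^4 + x^3.
Reduce using x^6 ≡ x^3 + 1 (mod x^6 + x^3 + 1).
Reduced: x + 1.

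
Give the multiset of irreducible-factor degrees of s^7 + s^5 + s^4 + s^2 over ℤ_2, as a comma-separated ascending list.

Write g(s) = s^7 + s^5 + s^4 + s^2.
Roots in ℤ_2: g(0) = 0 → root; g(1) = 0 → root.
Linear factors from roots: (s), (s + 1).
Complete factorization: g(s) = (s)^2·(s + 1)^3·(s^2 + s + 1).
Factor degrees with multiplicity: 1 + 1 + 1 + 1 + 1 + 2 = 7.

1, 1, 1, 1, 1, 2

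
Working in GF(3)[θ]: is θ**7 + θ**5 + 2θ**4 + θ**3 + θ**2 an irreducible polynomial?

Write f(θ) = θ**7 + θ**5 + 2θ**4 + θ**3 + θ**2.
Check for roots in GF(3): f(0) = 0 → root; f(1) = 0 → root; f(2) = 0 → root.
f(0) = 0, so (θ) divides f(θ); f is reducible.

No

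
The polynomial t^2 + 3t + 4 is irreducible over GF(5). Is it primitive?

Write f(t) = t^2 + 3t + 4.
|GF(5^2)^×| = 5^2 − 1 = 24. Prime factorization: 24 = 2^3·3.
f is primitive ⇔ t has order 24 in GF(5)[t]/(f), i.e. t^(24/q) ≠ 1 for each prime q | 24.
t^(12) mod f = 1
t^(8) mod f = 3t + 4.
Since t^(12) = 1, the order of t divides 12 < 24; not primitive.

No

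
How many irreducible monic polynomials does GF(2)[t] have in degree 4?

The number of monic irreducibles of degree 4 over GF(2) is (1/4)·Σ_{d∣4} μ(4/d) 2^d.
Divisors of 4: 1, 2, 4; μ(4/d) for each: 0, -1, 1.
Σ = − 2^2 + 2^4 = 12.
N = 12/4 = 3.

3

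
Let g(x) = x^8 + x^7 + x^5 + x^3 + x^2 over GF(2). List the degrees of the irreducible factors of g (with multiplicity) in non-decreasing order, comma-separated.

Roots in GF(2): g(0) = 0 → root; g(1) = 1.
Linear factors from roots: (x).
Complete factorization: g(x) = (x)^2·(x^2 + x + 1)^3.
Factor degrees with multiplicity: 1 + 1 + 2 + 2 + 2 = 8.

1, 1, 2, 2, 2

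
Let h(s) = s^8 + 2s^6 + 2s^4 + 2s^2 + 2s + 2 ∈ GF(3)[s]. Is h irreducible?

Check for roots in GF(3): h(0) = 2; h(1) = 2; h(2) = 1.
No roots, so no linear factors.
Monic irreducibles of degree 2 over GF(3): s^2 + 1, s^2 + s + 2, s^2 + 2s + 2.
None of them divide h (all give nonzero remainder).
Degree-3 irreducible divisors: test the 8 monic irreducibles of degree 3 over GF(3).
None of them divide h (all give nonzero remainder).
Degree-4 irreducible divisors: test the 18 monic irreducibles of degree 4 over GF(3).
None of them divide h (all give nonzero remainder).
No irreducible factor of degree ≤ 4 exists, so h is irreducible over GF(3).

Yes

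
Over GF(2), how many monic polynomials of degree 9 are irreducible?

x^(2^9) − x is the product of all monic irreducibles of degree dividing 9; Möbius inversion gives N = (1/9) Σ μ(9/d)·2^d.
Divisors of 9: 1, 3, 9; μ(9/d) for each: 0, -1, 1.
Σ = − 2^3 + 2^9 = 504.
N = 504/9 = 56.

56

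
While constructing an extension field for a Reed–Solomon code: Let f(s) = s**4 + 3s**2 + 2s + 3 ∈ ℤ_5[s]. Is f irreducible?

No

Check for roots in ℤ_5: f(0) = 3; f(1) = 4; f(2) = 0 → root; f(3) = 2; f(4) = 0 → root.
f(2) = 0, so (s − 2) divides f(s); f is reducible.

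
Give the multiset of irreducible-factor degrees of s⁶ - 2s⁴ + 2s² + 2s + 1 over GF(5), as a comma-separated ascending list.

1, 1, 1, 1, 2

Write f(s) = s⁶ - 2s⁴ + 2s² + 2s + 1.
Roots in GF(5): f(0) = 1; f(1) = 4; f(2) = 0 → root; f(3) = 2; f(4) = 0 → root.
Linear factors from roots: (s - 2), (s + 1).
Complete factorization: f(s) = (s - 2)·(s + 1)^3·(s² - s + 2).
Factor degrees with multiplicity: 1 + 1 + 1 + 1 + 2 = 6.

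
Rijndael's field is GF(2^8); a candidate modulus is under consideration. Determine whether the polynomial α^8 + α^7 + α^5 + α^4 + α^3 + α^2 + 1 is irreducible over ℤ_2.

Yes

Write g(α) = α^8 + α^7 + α^5 + α^4 + α^3 + α^2 + 1.
Check for roots in ℤ_2: g(0) = 1; g(1) = 1.
No roots, so no linear factors.
Monic irreducibles of degree 2 over GF(2): α^2 + α + 1.
None of them divide g (all give nonzero remainder).
Monic irreducibles of degree 3 over GF(2): α^3 + α + 1, α^3 + α^2 + 1.
None of them divide g (all give nonzero remainder).
Monic irreducibles of degree 4 over GF(2): α^4 + α + 1, α^4 + α^3 + 1, α^4 + α^3 + α^2 + α + 1.
None of them divide g (all give nonzero remainder).
No irreducible factor of degree ≤ 4 exists, so g is irreducible over GF(2).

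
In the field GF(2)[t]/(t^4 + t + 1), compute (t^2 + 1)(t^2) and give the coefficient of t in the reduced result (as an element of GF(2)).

1

Multiply in GF(2)[t]: (t^2 + 1)·(t^2) = t^4 + t^2.
Reduce using t^4 ≡ t + 1 (mod t^4 + t + 1).
Reduced: t^2 + t + 1.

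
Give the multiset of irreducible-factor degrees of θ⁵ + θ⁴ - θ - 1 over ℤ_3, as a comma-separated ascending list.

1, 1, 1, 2

Write g(θ) = θ⁵ + θ⁴ - θ - 1.
Roots in ℤ_3: g(0) = 2; g(1) = 0 → root; g(2) = 0 → root.
Linear factors from roots: (θ - 1), (θ + 1).
Complete factorization: g(θ) = (θ - 1)·(θ + 1)^2·(θ² + 1).
Factor degrees with multiplicity: 1 + 1 + 1 + 2 = 5.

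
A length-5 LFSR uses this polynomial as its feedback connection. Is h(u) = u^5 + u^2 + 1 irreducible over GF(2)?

Yes

Check for roots in GF(2): h(0) = 1; h(1) = 1.
No roots, so no linear factors.
Monic irreducibles of degree 2 over GF(2): u^2 + u + 1.
None of them divide h (all give nonzero remainder).
No irreducible factor of degree ≤ 2 exists, so h is irreducible over GF(2).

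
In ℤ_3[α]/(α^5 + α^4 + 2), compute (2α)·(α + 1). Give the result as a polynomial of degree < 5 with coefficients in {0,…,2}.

Multiply in ℤ_3[α]: (2α)·(α + 1) = 2α^2 + 2α.
Reduced: 2α^2 + 2α.

2α^2 + 2α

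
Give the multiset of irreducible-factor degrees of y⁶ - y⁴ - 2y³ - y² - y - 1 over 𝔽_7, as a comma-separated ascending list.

Write f(y) = y⁶ - y⁴ - 2y³ - y² - y - 1.
Linear factors from roots: (y - 3).
Complete factorization: f(y) = (y - 3)·(y² - 3)·(y³ + 3y² - 3y + 3).
Factor degrees with multiplicity: 1 + 2 + 3 = 6.

1, 2, 3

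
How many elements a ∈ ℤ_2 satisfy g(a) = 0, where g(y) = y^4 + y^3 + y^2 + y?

Evaluate at each of the 2 elements of ℤ_2:
g(0) = 0 → root; g(1) = 0 → root.
Roots: {0, 1}.

2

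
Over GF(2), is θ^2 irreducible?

No

Write h(θ) = θ^2.
Check for roots in GF(2): h(0) = 0 → root; h(1) = 1.
h(0) = 0, so (θ) divides h(θ); h is reducible.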